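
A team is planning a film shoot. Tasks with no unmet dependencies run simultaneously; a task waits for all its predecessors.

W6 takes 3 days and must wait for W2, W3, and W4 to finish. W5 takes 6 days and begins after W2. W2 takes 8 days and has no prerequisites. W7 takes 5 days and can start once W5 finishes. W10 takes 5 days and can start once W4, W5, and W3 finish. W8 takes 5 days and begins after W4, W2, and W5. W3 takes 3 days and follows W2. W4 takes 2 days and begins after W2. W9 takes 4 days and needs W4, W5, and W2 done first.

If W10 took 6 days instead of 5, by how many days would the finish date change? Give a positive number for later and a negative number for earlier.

As given, the longest chain is W2→W5→W10 = 8+6+5 = 19, so the finish is 19 days.
Since W10 is critical, the +1 change carries straight to that chain (now 20 days).
No other chain overtakes it, so the finish is 20 days.
Change in finish: 20 − 19 = +1 days.

1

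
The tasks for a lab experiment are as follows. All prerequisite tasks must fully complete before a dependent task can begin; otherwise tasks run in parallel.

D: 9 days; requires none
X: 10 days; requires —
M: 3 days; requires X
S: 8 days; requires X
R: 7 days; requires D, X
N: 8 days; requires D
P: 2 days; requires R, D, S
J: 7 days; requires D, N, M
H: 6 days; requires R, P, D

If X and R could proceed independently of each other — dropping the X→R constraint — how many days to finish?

Original critical path: X→S→P→H = 10+8+2+6 = 26 ⇒ 26 days.
Without X→R, R's earliest start moves from 10 to 9.
New critical path: X→S→P→H = 10+8+2+6 = 26 ⇒ 26 days.

26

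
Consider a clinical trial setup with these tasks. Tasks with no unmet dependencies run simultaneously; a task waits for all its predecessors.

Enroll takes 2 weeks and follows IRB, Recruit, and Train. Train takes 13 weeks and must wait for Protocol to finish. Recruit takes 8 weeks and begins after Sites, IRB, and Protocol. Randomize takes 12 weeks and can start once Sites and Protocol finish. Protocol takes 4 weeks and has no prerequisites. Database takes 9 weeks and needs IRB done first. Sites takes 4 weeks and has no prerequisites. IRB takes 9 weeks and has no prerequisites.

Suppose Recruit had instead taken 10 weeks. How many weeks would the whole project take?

21

Baseline: IRB→Recruit→Enroll = 9+8+2 = 19 → 19 weeks.
Recruit lies on that path, so at 10 weeks the path becomes 21 weeks.
No other chain overtakes it, so the finish is 21 weeks.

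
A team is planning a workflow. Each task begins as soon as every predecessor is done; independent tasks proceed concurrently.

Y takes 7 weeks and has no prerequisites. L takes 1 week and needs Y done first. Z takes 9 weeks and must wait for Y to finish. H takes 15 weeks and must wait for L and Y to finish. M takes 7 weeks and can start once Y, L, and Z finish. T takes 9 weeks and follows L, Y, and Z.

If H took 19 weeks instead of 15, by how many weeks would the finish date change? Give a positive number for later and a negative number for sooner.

As given, the longest chain is Y→Z→T = 7+9+9 = 25, so the finish is 25 weeks.
H has 2 weeks of float (longest path through it is 23).
Now Y→L→H = 7+1+19 = 27 is longest, so the finish becomes 27 weeks.
Change in finish: 27 − 25 = +2 weeks.

2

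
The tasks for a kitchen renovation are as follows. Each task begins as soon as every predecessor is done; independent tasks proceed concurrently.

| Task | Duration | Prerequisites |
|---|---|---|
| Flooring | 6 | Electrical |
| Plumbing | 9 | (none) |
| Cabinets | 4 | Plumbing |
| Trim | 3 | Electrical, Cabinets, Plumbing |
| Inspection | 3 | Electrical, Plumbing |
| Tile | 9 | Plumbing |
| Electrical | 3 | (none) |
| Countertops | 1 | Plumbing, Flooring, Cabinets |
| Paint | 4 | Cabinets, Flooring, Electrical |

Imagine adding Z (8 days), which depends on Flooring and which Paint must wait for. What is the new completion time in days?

Originally the schedule takes 18 days.
With Z inserted, Paint now waits for max(Cabinets, Flooring, Electrical, Z).
New critical path: Electrical→Flooring→Z→Paint = 3+6+8+4 = 21 ⇒ 21 days.

21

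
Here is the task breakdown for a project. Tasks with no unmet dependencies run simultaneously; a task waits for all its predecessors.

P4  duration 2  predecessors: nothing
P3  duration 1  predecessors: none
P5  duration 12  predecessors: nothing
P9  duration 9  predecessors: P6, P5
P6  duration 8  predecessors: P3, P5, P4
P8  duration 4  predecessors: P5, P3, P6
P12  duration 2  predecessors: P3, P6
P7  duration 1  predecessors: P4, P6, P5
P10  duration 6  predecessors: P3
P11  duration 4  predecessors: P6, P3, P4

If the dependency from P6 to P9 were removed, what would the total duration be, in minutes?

With the dependency in place, P5→P6→P9 = 12+8+9 = 29 sets the finish at 29 minutes.
Without P6→P9, P9's earliest start moves from 20 to 12.
After: P5→P6→P8 = 12+8+4 = 24 → 24 minutes.

24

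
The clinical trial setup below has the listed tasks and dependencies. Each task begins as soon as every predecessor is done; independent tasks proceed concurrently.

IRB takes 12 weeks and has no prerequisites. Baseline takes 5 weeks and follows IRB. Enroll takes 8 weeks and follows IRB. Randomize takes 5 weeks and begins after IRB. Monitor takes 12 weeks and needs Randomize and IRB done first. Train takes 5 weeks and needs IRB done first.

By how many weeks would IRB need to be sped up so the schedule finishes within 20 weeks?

Current finish: 29 weeks; target: 20.
IRB is on every critical path, so each week cut from IRB cuts the finish by one (this holds down to a finish of 18).
Need 29 − 20 = 9 weeks off IRB → IRB becomes 3 weeks, finish becomes 20.

9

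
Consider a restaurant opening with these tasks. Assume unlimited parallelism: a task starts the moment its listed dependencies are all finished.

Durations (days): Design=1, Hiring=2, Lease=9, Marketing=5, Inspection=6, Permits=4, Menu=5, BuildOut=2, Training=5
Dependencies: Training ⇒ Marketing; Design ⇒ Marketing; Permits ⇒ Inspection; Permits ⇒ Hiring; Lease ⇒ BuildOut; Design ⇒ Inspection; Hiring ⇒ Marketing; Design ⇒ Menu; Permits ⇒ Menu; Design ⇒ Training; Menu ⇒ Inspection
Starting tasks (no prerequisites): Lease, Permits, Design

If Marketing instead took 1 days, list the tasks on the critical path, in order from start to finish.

As given, the longest chain is Permits→Menu→Inspection = 4+5+6 = 15, so the finish is 15 days.
The longest path through Marketing is only 11 days, so Marketing has float 4.
The critical path is still Permits→Menu→Inspection; finish is now 15 days.

Permits, Menu, Inspection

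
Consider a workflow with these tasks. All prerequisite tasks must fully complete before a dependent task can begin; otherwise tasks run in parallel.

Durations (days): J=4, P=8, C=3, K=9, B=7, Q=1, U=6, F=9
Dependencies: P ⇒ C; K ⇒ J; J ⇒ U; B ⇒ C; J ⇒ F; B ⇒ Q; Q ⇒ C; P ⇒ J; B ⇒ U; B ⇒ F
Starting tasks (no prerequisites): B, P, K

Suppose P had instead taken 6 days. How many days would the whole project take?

Actual critical path: K→J→F = 9+4+9 = 22 ⇒ 22 days.
The longest path through P is only 21 days, so P has float 1.
The critical path is still K→J→F; finish is now 22 days.

22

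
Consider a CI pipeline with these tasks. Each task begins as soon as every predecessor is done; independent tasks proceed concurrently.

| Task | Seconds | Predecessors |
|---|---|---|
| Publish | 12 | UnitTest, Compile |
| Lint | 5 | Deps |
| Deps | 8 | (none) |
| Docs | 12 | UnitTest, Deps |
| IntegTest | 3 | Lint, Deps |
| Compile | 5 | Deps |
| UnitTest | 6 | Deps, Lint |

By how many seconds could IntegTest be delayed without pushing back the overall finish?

15

Deps→Lint→UnitTest→Docs = 8+5+6+12 = 31 sets the makespan at 31 seconds.
IntegTest finishes as early as 16 and must finish by 31.
So IntegTest can slip 31 − 16 = 15 seconds.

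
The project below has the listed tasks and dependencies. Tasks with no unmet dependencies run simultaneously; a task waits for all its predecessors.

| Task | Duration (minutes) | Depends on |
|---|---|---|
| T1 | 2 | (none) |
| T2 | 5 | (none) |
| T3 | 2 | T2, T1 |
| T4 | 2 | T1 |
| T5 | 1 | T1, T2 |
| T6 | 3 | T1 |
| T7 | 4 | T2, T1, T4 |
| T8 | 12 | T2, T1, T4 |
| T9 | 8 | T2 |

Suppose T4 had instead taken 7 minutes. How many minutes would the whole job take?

21

As given, the longest chain is T2→T8 = 5+12 = 17, so the finish is 17 minutes.
T4 is off the critical path — its longest chain is 16 minutes, giving 1 of slack.
New critical path: T1→T4→T8 = 2+7+12 = 21 ⇒ 21 minutes.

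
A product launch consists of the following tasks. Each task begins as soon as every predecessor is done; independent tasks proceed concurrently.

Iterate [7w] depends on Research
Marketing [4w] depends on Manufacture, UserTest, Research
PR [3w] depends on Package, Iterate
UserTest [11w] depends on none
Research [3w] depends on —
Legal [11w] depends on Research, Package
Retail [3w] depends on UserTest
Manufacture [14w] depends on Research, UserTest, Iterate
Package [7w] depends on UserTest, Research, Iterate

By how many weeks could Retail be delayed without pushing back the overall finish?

Critical path: UserTest→Manufacture→Marketing = 11+14+4 = 29, so the finish is 29 weeks.
The longest chain containing Retail totals 14 weeks.
So Retail can slip 29 − 14 = 15 weeks.

15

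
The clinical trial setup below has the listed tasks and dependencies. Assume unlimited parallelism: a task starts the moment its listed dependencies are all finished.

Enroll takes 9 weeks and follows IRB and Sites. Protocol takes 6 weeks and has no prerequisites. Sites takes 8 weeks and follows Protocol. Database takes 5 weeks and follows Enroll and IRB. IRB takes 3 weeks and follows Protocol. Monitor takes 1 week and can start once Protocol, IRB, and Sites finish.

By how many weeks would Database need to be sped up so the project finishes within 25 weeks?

3

Current finish: 28 weeks; target: 25.
Database is on every critical path, so each week cut from Database cuts the finish by one (this holds down to a finish of 24).
Need 28 − 25 = 3 weeks off Database → Database becomes 2 weeks, finish becomes 25.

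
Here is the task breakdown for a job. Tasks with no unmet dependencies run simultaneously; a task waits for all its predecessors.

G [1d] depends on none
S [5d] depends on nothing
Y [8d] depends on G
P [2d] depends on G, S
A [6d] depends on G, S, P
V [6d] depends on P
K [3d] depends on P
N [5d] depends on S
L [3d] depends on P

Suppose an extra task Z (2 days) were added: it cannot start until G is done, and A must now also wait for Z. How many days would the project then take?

13

Originally the project takes 13 days.
With Z inserted, A now waits for max(G, S, P, Z).
New critical path: S→P→A = 5+2+6 = 13 ⇒ 13 days.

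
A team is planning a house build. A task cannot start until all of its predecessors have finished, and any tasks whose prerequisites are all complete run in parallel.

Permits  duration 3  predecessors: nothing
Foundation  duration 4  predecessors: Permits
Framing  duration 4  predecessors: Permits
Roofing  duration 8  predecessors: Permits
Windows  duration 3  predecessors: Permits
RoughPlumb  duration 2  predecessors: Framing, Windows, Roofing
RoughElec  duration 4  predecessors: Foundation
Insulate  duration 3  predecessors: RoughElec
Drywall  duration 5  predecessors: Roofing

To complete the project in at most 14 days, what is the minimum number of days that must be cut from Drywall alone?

Current finish: 16 days; target: 14.
Drywall is on every critical path, so each day cut from Drywall cuts the finish by one (this holds down to a finish of 14).
Need 16 − 14 = 2 days off Drywall → Drywall becomes 3 days, finish becomes 14.

2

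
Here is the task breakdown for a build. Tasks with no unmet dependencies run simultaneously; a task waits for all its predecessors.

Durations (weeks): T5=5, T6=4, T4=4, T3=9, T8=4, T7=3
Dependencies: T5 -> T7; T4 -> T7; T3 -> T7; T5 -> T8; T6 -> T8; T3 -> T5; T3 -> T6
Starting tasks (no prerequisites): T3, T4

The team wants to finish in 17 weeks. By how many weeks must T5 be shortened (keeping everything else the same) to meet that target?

1

Current finish: 18 weeks; target: 17.
T5 is on every critical path, so each week cut from T5 cuts the finish by one (this holds down to a finish of 17).
Need 18 − 17 = 1 week off T5 → T5 becomes 4 weeks, finish becomes 17.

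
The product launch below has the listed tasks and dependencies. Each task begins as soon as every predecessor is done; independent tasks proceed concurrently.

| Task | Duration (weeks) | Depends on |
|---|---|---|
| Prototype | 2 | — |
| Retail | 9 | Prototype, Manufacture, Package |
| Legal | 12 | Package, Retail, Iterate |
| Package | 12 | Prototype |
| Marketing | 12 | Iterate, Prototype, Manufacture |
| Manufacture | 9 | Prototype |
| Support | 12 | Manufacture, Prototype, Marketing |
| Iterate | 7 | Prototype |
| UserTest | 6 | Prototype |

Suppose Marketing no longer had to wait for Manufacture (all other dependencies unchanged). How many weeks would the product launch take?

Original critical path: Prototype→Manufacture→Marketing→Support = 2+9+12+12 = 35 ⇒ 35 weeks.
Without Manufacture→Marketing, Marketing's earliest start moves from 11 to 9.
New critical path: Prototype→Package→Retail→Legal = 2+12+9+12 = 35 ⇒ 35 weeks.

35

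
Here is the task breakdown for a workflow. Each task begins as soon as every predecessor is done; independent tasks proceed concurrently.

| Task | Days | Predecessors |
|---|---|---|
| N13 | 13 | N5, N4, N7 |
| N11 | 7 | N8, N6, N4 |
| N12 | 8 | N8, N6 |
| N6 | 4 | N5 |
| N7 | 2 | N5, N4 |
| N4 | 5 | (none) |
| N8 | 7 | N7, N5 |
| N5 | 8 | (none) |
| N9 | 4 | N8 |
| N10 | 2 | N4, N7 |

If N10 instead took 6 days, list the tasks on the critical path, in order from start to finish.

Critical path before the change: N5→N7→N8→N12 = 8+2+7+8 = 25 giving 25 days.
N10 has 13 days of float (longest path through it is 12).
No other chain overtakes it, so the finish is 25 days.

N5, N7, N8, N12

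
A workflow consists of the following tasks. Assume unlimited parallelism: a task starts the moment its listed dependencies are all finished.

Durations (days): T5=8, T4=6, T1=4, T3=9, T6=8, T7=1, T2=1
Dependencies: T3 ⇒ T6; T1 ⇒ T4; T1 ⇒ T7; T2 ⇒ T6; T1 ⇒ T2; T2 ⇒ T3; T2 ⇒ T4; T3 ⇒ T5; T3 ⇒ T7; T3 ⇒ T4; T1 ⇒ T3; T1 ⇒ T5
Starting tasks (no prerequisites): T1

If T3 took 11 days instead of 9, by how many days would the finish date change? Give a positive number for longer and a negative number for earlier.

2

Actual critical path: T1→T2→T3→T5 = 4+1+9+8 = 22 ⇒ 22 days.
T3 lies on that path, so at 11 days the path becomes 24 days.
The critical path is still T1→T2→T3→T5; finish is now 24 days.
Change in finish: 24 − 22 = +2 days.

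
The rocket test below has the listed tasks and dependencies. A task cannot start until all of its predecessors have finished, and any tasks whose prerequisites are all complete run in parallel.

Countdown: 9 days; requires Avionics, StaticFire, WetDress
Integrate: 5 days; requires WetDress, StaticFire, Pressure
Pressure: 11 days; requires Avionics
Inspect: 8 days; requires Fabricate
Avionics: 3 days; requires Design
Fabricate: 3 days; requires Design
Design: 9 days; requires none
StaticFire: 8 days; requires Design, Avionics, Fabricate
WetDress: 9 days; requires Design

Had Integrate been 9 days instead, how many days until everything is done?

32

The binding path is Design→Fabricate→StaticFire→Countdown = 9+3+8+9 = 29; finish at 29 days.
Integrate has 1 day of float (longest path through it is 28).
The binding chain switches to Design→Avionics→Pressure→Integrate = 9+3+11+9 = 32; finish 32 days.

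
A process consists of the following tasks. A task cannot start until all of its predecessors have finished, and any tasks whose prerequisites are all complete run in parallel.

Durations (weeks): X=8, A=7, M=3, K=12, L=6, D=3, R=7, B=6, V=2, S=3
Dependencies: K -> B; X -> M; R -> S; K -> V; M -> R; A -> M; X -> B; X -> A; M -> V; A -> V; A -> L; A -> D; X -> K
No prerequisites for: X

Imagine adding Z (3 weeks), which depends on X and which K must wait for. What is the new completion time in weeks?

Originally the schedule takes 28 weeks.
With Z inserted, K now waits for max(X, Z).
New critical path: X→Z→K→B = 8+3+12+6 = 29 ⇒ 29 weeks.

29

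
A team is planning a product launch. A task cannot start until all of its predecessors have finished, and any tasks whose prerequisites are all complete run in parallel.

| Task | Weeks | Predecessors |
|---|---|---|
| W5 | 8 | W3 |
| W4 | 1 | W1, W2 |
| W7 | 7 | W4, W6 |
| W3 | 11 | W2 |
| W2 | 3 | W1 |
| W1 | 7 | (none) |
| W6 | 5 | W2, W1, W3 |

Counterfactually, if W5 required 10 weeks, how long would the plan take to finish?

33

The binding path is W1→W2→W3→W6→W7 = 7+3+11+5+7 = 33; finish at 33 weeks.
W5 is off the critical path — its longest chain is 29 weeks, giving 4 of slack.
No other chain overtakes it, so the finish is 33 weeks.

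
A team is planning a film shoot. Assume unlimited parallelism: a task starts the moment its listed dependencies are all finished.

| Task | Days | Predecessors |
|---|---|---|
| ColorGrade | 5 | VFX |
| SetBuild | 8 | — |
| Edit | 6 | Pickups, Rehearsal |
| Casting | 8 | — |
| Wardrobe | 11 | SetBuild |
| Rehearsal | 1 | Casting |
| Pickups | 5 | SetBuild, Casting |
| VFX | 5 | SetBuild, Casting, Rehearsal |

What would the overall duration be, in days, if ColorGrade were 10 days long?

As given, the longest chain is Casting→Rehearsal→VFX→ColorGrade = 8+1+5+5 = 19, so the finish is 19 days.
Since ColorGrade is critical, the +5 change carries straight to that chain (now 24 days).
The critical path is still Casting→Rehearsal→VFX→ColorGrade; finish is now 24 days.

24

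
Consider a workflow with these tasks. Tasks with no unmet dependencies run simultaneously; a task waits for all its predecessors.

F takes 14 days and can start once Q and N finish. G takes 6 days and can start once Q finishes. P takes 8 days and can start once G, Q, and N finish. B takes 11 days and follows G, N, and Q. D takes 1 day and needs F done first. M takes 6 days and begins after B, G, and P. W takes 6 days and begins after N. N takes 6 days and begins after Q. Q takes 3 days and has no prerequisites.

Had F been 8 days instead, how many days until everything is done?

Actual critical path: Q→G→B→M = 3+6+11+6 = 26 ⇒ 26 days.
The longest path through F is only 24 days, so F has float 2.
The critical path is still Q→G→B→M; finish is now 26 days.

26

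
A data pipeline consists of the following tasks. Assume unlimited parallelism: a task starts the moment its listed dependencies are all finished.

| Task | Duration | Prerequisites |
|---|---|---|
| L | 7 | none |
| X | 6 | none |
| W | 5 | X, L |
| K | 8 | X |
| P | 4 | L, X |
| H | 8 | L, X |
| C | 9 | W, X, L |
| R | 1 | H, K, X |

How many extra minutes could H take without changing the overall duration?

L→W→C = 7+5+9 = 21 sets the makespan at 21 minutes.
The longest chain containing H totals 16 minutes.
So H can slip 20 − 15 = 5 minutes.

5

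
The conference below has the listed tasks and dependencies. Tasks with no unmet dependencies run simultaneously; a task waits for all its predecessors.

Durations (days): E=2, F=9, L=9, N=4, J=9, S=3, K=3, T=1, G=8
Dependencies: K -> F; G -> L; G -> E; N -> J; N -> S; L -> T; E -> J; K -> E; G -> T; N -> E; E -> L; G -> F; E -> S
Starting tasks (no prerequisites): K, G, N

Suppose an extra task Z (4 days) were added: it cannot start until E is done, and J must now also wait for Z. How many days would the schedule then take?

Originally the schedule takes 20 days.
With Z inserted, J now waits for max(E, N, Z).
New critical path: G→E→Z→J = 8+2+4+9 = 23 ⇒ 23 days.

23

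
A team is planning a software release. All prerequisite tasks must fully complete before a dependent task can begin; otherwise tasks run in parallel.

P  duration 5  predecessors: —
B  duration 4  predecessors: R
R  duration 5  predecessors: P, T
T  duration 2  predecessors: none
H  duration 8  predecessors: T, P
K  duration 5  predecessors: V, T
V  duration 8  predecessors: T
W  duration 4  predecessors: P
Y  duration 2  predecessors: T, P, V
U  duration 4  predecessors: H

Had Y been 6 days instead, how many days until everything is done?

Actual critical path: P→H→U = 5+8+4 = 17 ⇒ 17 days.
Y is off the critical path — its longest chain is 12 days, giving 5 of slack.
That remains the longest chain; total 17 days.

17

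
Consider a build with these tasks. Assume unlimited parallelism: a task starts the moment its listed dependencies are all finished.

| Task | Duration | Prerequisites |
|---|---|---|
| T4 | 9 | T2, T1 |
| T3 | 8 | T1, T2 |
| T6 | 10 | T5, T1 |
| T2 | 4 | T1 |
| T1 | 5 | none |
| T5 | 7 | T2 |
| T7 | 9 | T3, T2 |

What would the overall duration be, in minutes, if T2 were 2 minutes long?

24

Critical path before the change: T1→T2→T3→T7 = 5+4+8+9 = 26 giving 26 minutes.
T2 lies on that path, so at 2 minutes the path becomes 24 minutes.
No other chain overtakes it, so the finish is 24 minutes.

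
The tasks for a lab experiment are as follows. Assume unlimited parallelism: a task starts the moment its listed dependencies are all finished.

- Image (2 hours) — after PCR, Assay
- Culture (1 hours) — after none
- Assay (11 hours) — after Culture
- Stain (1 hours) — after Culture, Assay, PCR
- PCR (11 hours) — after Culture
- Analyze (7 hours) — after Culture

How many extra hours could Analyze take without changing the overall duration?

6

The longest chain is Culture→PCR→Image = 1+11+2 = 14; overall finish 14 hours.
Longest path through Analyze: 8 hours (earliest finish 8, latest finish 14).
Slack of Analyze = 7 − 1 = 6 hours.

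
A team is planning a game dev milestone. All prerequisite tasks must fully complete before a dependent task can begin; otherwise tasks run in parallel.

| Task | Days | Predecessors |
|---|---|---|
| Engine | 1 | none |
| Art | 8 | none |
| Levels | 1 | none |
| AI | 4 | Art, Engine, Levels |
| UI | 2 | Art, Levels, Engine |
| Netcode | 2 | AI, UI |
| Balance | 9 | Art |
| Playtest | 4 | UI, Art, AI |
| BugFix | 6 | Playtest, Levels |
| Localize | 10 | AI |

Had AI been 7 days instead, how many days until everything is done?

25

Actual critical path: Art→AI→Playtest→BugFix = 8+4+4+6 = 22 ⇒ 22 days.
Since AI is critical, the +3 change carries straight to that chain (now 25 days).
No other chain overtakes it, so the finish is 25 days.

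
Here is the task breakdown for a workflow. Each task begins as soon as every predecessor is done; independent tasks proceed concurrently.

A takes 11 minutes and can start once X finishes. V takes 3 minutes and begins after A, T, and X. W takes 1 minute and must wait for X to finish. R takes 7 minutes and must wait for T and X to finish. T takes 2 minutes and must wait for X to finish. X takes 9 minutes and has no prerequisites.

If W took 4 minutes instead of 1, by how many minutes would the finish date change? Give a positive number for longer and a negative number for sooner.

0

As given, the longest chain is X→A→V = 9+11+3 = 23, so the finish is 23 minutes.
W has 13 minutes of float (longest path through it is 10).
No other chain overtakes it, so the finish is 23 minutes.
Change in finish: 23 − 23 = +0 minutes.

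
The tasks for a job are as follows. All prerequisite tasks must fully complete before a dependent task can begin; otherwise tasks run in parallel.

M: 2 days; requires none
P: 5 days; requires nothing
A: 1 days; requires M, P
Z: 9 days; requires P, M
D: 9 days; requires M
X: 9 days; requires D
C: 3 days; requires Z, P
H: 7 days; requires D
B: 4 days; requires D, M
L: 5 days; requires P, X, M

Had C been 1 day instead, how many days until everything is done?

25

Actual critical path: M→D→X→L = 2+9+9+5 = 25 ⇒ 25 days.
C is off the critical path — its longest chain is 17 days, giving 8 of slack.
The critical path is still M→D→X→L; finish is now 25 days.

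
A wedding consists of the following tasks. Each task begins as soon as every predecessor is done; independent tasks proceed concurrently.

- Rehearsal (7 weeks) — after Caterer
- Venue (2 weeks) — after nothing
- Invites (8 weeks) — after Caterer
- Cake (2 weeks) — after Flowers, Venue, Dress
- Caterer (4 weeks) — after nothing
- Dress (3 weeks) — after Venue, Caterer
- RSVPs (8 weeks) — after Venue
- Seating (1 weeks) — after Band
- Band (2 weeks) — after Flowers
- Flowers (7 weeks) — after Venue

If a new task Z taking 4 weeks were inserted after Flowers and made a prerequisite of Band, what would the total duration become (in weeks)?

16

Originally the job takes 12 weeks.
With Z inserted, Band now waits for max(Flowers, Z).
New critical path: Venue→Flowers→Z→Band→Seating = 2+7+4+2+1 = 16 ⇒ 16 weeks.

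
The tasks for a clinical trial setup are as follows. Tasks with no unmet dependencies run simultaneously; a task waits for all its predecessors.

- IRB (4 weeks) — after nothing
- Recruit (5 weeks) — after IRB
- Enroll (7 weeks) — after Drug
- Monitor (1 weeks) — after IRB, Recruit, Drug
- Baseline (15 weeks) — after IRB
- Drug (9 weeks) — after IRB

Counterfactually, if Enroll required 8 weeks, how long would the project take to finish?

21

Baseline: IRB→Drug→Enroll = 4+9+7 = 20 → 20 weeks.
Enroll lies on that path, so at 8 weeks the path becomes 21 weeks.
No other chain overtakes it, so the finish is 21 weeks.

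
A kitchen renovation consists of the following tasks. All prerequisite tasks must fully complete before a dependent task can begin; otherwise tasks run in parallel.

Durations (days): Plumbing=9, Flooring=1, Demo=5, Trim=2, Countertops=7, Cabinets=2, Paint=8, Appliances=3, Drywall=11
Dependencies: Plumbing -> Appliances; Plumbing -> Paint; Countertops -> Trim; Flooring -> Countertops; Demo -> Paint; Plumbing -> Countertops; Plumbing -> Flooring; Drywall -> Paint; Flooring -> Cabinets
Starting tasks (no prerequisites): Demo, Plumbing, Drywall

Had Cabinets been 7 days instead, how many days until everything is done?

The binding path is Plumbing→Flooring→Countertops→Trim = 9+1+7+2 = 19; finish at 19 days.
The longest path through Cabinets is only 12 days, so Cabinets has float 7.
The critical path is still Plumbing→Flooring→Countertops→Trim; finish is now 19 days.

19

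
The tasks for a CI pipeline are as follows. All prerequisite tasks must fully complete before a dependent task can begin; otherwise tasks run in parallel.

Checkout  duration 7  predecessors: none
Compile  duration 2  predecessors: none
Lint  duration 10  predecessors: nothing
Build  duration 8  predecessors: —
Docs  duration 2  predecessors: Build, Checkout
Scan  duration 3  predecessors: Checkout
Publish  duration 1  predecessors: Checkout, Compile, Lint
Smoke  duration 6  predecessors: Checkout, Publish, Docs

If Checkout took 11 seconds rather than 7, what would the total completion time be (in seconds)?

19

Baseline: Lint→Publish→Smoke = 10+1+6 = 17 → 17 seconds.
Checkout is off the critical path — its longest chain is 15 seconds, giving 2 of slack.
Now Checkout→Docs→Smoke = 11+2+6 = 19 is longest, so the finish becomes 19 seconds.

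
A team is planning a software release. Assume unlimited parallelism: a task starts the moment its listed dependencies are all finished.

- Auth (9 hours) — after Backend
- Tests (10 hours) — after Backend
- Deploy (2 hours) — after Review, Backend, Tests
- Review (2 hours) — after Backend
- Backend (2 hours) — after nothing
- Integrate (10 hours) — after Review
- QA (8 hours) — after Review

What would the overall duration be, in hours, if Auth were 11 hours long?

Actual critical path: Backend→Tests→Deploy = 2+10+2 = 14 ⇒ 14 hours.
Auth has 3 hours of float (longest path through it is 11).
The critical path is still Backend→Tests→Deploy; finish is now 14 hours.

14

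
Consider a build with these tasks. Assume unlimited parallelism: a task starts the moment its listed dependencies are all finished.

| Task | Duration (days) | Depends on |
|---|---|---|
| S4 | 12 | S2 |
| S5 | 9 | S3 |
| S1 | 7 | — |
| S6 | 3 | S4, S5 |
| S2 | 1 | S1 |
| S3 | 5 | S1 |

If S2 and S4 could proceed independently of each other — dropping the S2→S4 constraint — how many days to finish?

With the dependency in place, S1→S3→S5→S6 = 7+5+9+3 = 24 sets the finish at 24 days.
Without S2→S4, S4's earliest start moves from 8 to 0.
New critical path: S1→S3→S5→S6 = 7+5+9+3 = 24 ⇒ 24 days.

24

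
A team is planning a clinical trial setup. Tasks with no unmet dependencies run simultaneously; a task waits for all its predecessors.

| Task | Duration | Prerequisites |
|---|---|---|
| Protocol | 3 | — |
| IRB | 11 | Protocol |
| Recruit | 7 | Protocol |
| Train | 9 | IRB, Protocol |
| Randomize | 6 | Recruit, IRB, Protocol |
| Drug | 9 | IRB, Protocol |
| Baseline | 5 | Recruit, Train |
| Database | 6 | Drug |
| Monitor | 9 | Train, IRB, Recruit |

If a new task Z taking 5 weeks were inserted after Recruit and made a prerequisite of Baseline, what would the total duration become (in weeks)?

Originally the clinical trial setup takes 32 weeks.
With Z inserted, Baseline now waits for max(Recruit, Train, Z).
New critical path: Protocol→IRB→Train→Monitor = 3+11+9+9 = 32 ⇒ 32 weeks.

32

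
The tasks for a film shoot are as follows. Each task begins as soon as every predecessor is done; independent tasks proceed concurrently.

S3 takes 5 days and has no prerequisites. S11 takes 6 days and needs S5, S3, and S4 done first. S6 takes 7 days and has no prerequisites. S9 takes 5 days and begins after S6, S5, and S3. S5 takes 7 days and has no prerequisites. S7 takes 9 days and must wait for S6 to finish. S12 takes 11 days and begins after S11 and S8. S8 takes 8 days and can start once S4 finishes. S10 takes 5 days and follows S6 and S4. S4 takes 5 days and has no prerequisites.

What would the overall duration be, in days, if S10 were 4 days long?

The binding path is S4→S8→S12 = 5+8+11 = 24; finish at 24 days.
The longest path through S10 is only 12 days, so S10 has float 12.
That remains the longest chain; total 24 days.

24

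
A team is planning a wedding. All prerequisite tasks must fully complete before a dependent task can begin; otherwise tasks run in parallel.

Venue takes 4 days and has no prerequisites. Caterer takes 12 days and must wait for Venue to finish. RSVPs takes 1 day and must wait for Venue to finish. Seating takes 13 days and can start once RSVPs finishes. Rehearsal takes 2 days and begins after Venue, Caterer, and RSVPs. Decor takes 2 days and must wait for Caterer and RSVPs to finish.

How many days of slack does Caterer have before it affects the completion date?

0

The longest chain is Venue→Caterer→Rehearsal = 4+12+2 = 18; overall finish 18 days.
Caterer finishes as early as 16 and must finish by 16.
Slack of Caterer = 4 − 4 = 0 days.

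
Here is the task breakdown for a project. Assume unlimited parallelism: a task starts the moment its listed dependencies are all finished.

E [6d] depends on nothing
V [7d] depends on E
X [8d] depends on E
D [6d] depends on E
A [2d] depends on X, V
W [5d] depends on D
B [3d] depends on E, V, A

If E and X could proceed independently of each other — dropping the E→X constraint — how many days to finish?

18

Before: longest chain E→X→A→B = 6+8+2+3 = 19, finish 19.
Without E→X, X's earliest start moves from 6 to 0.
After: E→V→A→B = 6+7+2+3 = 18 → 18 days.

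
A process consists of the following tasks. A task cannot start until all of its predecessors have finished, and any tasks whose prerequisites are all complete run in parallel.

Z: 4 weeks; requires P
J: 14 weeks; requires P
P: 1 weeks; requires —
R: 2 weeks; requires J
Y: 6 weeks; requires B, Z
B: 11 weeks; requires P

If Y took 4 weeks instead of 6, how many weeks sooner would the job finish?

Baseline: P→B→Y = 1+11+6 = 18 → 18 weeks.
Since Y is critical, the -2 change carries straight to that chain (now 16 weeks).
Now P→J→R = 1+14+2 = 17 is longest, so the finish becomes 17 weeks.
Change in finish: 17 − 18 = -1 weeks.

1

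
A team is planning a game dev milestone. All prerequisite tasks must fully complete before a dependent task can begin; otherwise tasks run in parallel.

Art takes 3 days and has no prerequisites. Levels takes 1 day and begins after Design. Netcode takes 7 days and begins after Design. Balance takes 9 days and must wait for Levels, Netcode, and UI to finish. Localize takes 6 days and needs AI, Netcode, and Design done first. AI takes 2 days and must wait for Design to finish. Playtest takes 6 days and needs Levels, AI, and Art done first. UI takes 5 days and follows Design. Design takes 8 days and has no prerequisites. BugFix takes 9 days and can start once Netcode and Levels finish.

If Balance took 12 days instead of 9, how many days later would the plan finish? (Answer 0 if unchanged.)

The binding path is Design→Netcode→Balance = 8+7+9 = 24; finish at 24 days.
Balance is on the critical path; changing it to 12 makes that path 27 days.
That remains the longest chain; total 27 days.
Change in finish: 27 − 24 = +3 days.

3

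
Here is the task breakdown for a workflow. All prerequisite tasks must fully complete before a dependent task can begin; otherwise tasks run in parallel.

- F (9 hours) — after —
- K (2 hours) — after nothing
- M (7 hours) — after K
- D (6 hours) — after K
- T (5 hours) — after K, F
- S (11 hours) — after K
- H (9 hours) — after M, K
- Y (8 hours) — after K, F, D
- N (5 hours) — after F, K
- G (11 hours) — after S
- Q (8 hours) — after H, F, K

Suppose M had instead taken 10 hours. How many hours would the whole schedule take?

Actual critical path: K→M→H→Q = 2+7+9+8 = 26 ⇒ 26 hours.
M lies on that path, so at 10 hours the path becomes 29 hours.
No other chain overtakes it, so the finish is 29 hours.

29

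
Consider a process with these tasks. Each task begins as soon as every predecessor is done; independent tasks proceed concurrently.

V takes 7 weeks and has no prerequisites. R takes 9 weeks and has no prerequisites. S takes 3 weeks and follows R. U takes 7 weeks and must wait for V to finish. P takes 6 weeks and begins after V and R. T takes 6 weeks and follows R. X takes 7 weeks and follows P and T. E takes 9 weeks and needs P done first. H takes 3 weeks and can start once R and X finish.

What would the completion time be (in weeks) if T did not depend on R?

With the dependency in place, R→P→X→H = 9+6+7+3 = 25 sets the finish at 25 weeks.
Without R→T, T's earliest start moves from 9 to 0.
After: R→P→X→H = 9+6+7+3 = 25 → 25 weeks.

25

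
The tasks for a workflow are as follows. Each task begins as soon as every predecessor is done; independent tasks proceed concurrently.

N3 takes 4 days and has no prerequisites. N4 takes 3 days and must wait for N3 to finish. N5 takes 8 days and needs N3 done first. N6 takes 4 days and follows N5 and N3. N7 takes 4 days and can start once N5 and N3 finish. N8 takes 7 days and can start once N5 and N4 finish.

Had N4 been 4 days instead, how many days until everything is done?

Actual critical path: N3→N5→N8 = 4+8+7 = 19 ⇒ 19 days.
N4 has 5 days of float (longest path through it is 14).
The critical path is still N3→N5→N8; finish is now 19 days.

19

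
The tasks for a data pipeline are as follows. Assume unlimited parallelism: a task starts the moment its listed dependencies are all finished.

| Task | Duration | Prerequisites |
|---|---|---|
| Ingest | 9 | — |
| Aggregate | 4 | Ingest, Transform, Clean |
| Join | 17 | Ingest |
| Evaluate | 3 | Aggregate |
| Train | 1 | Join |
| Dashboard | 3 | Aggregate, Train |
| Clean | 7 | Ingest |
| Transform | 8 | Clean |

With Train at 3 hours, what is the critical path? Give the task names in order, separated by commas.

The binding path is Ingest→Clean→Transform→Aggregate→Evaluate = 9+7+8+4+3 = 31; finish at 31 hours.
Train has 1 hour of float (longest path through it is 30).
Now Ingest→Join→Train→Dashboard = 9+17+3+3 = 32 is longest, so the finish becomes 32 hours.

Ingest, Join, Train, Dashboard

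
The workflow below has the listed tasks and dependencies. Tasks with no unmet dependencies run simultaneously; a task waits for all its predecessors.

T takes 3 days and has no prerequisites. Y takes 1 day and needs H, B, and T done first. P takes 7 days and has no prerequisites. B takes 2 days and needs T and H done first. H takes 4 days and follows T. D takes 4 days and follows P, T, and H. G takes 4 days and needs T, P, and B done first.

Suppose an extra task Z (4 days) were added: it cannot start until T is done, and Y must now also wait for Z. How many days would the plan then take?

Originally the plan takes 13 days.
With Z inserted, Y now waits for max(H, B, T, Z).
New critical path: T→H→B→G = 3+4+2+4 = 13 ⇒ 13 days.

13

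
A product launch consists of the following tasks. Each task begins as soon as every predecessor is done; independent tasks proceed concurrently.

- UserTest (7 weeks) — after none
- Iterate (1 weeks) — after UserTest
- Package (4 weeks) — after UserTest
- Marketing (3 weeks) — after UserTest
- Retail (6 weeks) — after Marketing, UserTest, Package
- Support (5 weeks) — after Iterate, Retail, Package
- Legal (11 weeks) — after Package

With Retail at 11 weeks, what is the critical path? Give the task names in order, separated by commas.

The binding path is UserTest→Package→Retail→Support = 7+4+6+5 = 22; finish at 22 weeks.
Retail is on the critical path; changing it to 11 makes that path 27 weeks.
No other chain overtakes it, so the finish is 27 weeks.

UserTest, Package, Retail, Support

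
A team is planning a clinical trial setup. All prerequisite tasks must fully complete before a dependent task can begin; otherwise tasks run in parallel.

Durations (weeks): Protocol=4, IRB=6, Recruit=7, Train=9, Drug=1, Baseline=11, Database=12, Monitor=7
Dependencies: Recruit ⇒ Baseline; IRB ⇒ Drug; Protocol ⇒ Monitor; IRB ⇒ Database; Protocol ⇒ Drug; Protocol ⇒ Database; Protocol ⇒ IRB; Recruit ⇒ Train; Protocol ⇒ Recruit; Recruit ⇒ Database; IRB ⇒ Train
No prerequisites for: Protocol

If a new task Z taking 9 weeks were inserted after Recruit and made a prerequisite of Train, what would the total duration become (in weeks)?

29

Originally the clinical trial setup takes 23 weeks.
With Z inserted, Train now waits for max(Recruit, IRB, Z).
New critical path: Protocol→Recruit→Z→Train = 4+7+9+9 = 29 ⇒ 29 weeks.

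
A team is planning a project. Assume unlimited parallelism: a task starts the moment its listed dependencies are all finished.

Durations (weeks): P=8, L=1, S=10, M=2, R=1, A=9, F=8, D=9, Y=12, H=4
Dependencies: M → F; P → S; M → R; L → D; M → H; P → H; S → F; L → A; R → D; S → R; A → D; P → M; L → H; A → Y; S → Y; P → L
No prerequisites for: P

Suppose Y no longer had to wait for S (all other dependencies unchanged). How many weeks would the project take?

With the dependency in place, P→L→A→Y = 8+1+9+12 = 30 sets the finish at 30 weeks.
Dropping S→Y doesn't change Y's earliest start (18); another predecessor still binds.
New critical path: P→L→A→Y = 8+1+9+12 = 30 ⇒ 30 weeks.

30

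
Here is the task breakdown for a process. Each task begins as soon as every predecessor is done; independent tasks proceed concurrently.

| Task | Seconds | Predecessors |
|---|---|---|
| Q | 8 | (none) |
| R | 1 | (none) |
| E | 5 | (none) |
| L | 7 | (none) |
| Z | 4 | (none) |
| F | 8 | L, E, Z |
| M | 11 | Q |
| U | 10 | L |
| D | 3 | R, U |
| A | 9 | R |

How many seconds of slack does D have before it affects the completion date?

Critical path: L→U→D = 7+10+3 = 20, so the finish is 20 seconds.
Longest path through D: 20 seconds (earliest finish 20, latest finish 20).
So D can slip 20 − 20 = 0 seconds.

0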